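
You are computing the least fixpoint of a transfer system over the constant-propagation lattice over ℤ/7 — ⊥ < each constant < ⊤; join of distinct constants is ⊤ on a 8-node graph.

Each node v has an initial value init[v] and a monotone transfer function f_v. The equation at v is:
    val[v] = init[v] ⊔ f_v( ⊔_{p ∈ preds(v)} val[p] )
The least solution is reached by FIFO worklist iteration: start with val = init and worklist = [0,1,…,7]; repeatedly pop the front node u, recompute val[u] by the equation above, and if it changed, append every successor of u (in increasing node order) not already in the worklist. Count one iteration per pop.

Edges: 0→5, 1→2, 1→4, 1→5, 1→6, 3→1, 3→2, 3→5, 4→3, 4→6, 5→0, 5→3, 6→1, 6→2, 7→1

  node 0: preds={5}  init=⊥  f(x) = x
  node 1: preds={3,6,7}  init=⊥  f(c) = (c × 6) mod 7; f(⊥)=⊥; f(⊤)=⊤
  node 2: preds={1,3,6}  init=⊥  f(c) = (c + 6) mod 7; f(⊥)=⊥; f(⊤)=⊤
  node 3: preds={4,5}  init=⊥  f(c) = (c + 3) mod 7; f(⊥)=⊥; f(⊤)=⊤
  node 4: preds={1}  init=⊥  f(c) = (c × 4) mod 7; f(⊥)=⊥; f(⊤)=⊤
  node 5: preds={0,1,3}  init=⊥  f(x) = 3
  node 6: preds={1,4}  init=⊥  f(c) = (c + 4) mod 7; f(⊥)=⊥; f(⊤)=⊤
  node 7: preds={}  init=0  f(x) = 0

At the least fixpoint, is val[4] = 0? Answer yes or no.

Trace (18 dequeues):
  [1] u=0 | in ⊥ | out ⊥ | ==
  [2] u=1 | in 0 | out 0 | prev ⊥ | push {}
  [3] u=2 | in 0 | out 6 | prev ⊥ | push {}
  [4] u=3 | in ⊥ | out ⊥ | ==
  [5] u=4 | in 0 | out 0 | prev ⊥ | push {3}
  [6] u=5 | in 0 | out 3 | prev ⊥ | push {0}
  [7] u=6 | in 0 | out 4 | prev ⊥ | push {1,2}
  [8] u=7 | in ⊥ | out 0 | ==
  [9] u=3 | in ⊤ | out ⊤ | prev ⊥ | push {5}
  [10] u=0 | in 3 | out 3 | prev ⊥ | push {}
  [11] u=1 | in ⊤ | out ⊤ | prev 0 | push {4,6}
  [12] u=2 | in ⊤ | out ⊤ | prev 6 | push {}
  [13] u=5 | in ⊤ | out 3 | ==
  [14] u=4 | in ⊤ | out ⊤ | prev 0 | push {3}
  [15] u=6 | in ⊤ | out ⊤ | prev 4 | push {1,2}
  [16] u=3 | in ⊤ | out ⊤ | ==
  [17] u=1 | in ⊤ | out ⊤ | ==
  [18] u=2 | in ⊤ | out ⊤ | ==

Converged values:
  [0] 3
  [1] ⊤
  [2] ⊤
  [3] ⊤
  [4] ⊤
  [5] 3
  [6] ⊤
  [7] 0

no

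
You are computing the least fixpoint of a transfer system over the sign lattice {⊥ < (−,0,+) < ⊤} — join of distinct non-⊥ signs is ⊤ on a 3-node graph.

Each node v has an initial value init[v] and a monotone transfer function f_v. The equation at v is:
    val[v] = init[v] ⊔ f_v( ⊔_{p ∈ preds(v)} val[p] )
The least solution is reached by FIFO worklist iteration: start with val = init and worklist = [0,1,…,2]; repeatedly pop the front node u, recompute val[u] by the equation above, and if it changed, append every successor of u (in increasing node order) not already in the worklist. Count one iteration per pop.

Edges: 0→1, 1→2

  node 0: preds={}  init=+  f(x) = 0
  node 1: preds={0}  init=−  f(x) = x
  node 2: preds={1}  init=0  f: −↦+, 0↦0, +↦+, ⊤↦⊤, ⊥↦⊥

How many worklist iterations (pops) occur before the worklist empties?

Iteration log — 3 steps:
  step 1. node 0  ⊔preds=⊥  new=⊤  old=+  +wl: 
  step 2. node 1  ⊔preds=⊤  new=⊤  old=−  +wl: 
  step 3. node 2  ⊔preds=⊤  new=⊤  old=0  +wl: 

Least fixpoint reached:
  node 0: ⊤
  node 1: ⊤
  node 2: ⊤

3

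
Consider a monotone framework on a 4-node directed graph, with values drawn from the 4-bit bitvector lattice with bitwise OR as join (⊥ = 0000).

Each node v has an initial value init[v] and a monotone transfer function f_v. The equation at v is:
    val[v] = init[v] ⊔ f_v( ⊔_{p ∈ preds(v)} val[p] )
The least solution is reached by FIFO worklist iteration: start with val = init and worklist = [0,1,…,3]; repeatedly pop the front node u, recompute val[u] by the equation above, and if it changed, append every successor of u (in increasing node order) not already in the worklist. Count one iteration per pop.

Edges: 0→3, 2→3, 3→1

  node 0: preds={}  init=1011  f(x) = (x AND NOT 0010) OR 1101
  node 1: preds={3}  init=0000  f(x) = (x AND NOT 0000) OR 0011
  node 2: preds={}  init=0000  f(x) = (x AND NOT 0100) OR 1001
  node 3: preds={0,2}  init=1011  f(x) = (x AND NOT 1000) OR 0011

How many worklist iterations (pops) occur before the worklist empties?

Iteration log — 5 steps:
  step 1. node 0  ⊔preds=0000  new=1111  old=1011  +wl: 
  step 2. node 1  ⊔preds=1011  new=1011  old=0000  +wl: 
  step 3. node 2  ⊔preds=0000  new=1001  old=0000  +wl: 
  step 4. node 3  ⊔preds=1111  new=1111  old=1011  +wl: 1
  step 5. node 1  ⊔preds=1111  new=1111  old=1011  +wl: 

Least fixpoint reached:
  node 0: 1111
  node 1: 1111
  node 2: 1001
  node 3: 1111

5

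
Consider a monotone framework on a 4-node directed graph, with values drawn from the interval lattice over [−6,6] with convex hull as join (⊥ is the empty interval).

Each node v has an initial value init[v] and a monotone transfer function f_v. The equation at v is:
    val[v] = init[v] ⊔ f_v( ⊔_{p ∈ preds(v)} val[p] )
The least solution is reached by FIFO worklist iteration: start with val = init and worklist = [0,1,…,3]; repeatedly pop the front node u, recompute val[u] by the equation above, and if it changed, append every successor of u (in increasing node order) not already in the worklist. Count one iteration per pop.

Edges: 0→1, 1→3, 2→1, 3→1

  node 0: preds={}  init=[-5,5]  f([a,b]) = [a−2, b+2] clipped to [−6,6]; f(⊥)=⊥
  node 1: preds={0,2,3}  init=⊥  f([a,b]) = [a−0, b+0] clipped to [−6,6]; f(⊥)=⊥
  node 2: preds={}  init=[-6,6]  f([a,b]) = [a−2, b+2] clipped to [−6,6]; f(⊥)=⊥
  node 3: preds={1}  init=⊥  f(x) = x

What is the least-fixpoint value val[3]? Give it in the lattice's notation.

[-6,6]

Iteration log — 5 steps:
  step 1. node 0  ⊔preds=⊥  new=[-5,5]  stable
  step 2. node 1  ⊔preds=[-6,6]  new=[-6,6]  old=⊥  +wl: 
  step 3. node 2  ⊔preds=⊥  new=[-6,6]  stable
  step 4. node 3  ⊔preds=[-6,6]  new=[-6,6]  old=⊥  +wl: 1
  step 5. node 1  ⊔preds=[-6,6]  new=[-6,6]  stable

Least fixpoint reached:
  node 0: [-5,5]
  node 1: [-6,6]
  node 2: [-6,6]
  node 3: [-6,6]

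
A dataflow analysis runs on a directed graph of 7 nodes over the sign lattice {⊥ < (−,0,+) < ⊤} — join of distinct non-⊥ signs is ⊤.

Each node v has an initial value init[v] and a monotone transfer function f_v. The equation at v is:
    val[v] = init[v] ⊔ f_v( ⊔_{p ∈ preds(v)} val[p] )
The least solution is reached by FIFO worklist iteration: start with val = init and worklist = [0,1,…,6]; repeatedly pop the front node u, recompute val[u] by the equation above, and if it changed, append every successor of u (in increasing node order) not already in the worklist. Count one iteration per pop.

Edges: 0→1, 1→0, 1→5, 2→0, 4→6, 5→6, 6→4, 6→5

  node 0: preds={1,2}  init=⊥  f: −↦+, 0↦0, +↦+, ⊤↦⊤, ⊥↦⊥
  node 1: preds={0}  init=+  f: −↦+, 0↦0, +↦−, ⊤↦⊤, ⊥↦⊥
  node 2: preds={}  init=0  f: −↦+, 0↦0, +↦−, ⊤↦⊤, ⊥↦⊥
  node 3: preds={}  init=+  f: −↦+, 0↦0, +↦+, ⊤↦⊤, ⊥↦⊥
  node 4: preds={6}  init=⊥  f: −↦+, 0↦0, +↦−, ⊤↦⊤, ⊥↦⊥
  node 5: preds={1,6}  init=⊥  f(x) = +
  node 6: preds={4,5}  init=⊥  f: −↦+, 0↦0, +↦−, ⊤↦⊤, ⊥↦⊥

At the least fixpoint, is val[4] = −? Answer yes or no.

no

Worklist (11 pops):
  #1 pop 0: in=⊤ → ⊤ (was ⊥); enqueue []
  #2 pop 1: in=⊤ → ⊤ (was +); enqueue [0]
  #3 pop 2: in=⊥ → 0 (no change)
  #4 pop 3: in=⊥ → + (no change)
  #5 pop 4: in=⊥ → ⊥ (no change)
  #6 pop 5: in=⊤ → + (was ⊥); enqueue []
  #7 pop 6: in=+ → − (was ⊥); enqueue [4,5]
  #8 pop 0: in=⊤ → ⊤ (no change)
  #9 pop 4: in=− → + (was ⊥); enqueue [6]
  #10 pop 5: in=⊤ → + (no change)
  #11 pop 6: in=+ → − (no change)

Fixpoint:
  val[0] = ⊤
  val[1] = ⊤
  val[2] = 0
  val[3] = +
  val[4] = +
  val[5] = +
  val[6] = −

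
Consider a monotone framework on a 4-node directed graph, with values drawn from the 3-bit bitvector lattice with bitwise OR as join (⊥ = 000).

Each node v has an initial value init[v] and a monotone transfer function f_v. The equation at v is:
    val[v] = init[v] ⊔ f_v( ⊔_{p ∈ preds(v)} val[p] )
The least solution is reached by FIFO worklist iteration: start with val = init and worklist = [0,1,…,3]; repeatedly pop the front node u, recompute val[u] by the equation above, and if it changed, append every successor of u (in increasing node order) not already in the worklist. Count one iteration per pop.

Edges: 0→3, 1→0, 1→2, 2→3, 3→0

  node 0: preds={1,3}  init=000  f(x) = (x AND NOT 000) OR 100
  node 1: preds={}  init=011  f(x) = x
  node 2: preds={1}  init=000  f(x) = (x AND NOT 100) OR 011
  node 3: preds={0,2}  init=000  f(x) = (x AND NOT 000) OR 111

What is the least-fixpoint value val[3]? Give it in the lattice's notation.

111

Worklist (5 pops):
  #1 pop 0: in=011 → 111 (was 000); enqueue []
  #2 pop 1: in=000 → 011 (no change)
  #3 pop 2: in=011 → 011 (was 000); enqueue []
  #4 pop 3: in=111 → 111 (was 000); enqueue [0]
  #5 pop 0: in=111 → 111 (no change)

Fixpoint:
  val[0] = 111
  val[1] = 011
  val[2] = 011
  val[3] = 111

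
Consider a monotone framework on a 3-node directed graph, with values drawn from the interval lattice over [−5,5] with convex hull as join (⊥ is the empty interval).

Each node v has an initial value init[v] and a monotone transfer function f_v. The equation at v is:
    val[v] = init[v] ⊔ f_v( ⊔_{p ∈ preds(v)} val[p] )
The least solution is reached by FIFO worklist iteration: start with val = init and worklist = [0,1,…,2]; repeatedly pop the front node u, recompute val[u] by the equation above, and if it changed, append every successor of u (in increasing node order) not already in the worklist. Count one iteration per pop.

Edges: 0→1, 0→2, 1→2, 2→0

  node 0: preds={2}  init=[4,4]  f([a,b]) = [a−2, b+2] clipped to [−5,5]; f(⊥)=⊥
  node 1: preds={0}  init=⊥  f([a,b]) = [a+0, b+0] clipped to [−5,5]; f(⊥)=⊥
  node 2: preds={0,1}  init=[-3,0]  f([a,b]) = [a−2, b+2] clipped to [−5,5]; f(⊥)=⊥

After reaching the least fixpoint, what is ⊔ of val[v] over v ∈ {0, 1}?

Iteration log — 6 steps:
  step 1. node 0  ⊔preds=[-3,0]  new=[-5,4]  old=[4,4]  +wl: 
  step 2. node 1  ⊔preds=[-5,4]  new=[-5,4]  old=⊥  +wl: 
  step 3. node 2  ⊔preds=[-5,4]  new=[-5,5]  old=[-3,0]  +wl: 0
  step 4. node 0  ⊔preds=[-5,5]  new=[-5,5]  old=[-5,4]  +wl: 1,2
  step 5. node 1  ⊔preds=[-5,5]  new=[-5,5]  old=[-5,4]  +wl: 
  step 6. node 2  ⊔preds=[-5,5]  new=[-5,5]  stable

Least fixpoint reached:
  node 0: [-5,5]
  node 1: [-5,5]
  node 2: [-5,5]

[-5,5]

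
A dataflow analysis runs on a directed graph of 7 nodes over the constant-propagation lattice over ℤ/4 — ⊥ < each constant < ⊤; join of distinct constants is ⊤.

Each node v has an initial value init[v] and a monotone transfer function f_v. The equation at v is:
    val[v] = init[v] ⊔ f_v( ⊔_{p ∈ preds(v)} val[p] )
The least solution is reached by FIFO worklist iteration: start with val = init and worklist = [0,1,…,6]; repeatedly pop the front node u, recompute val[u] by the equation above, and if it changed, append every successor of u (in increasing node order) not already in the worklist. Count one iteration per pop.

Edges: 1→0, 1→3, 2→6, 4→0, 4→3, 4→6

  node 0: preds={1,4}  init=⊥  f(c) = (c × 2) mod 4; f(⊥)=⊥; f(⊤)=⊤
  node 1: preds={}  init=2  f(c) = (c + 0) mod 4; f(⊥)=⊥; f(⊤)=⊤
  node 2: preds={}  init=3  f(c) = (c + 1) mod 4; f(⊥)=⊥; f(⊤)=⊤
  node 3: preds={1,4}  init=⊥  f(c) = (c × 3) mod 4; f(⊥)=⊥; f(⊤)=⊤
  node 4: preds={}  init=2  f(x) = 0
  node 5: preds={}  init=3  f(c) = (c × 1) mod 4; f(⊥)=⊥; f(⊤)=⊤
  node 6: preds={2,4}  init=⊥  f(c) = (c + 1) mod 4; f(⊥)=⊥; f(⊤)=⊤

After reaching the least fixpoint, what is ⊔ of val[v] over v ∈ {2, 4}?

⊤

Worklist (9 pops):
  #1 pop 0: in=2 → 0 (was ⊥); enqueue []
  #2 pop 1: in=⊥ → 2 (no change)
  #3 pop 2: in=⊥ → 3 (no change)
  #4 pop 3: in=2 → 2 (was ⊥); enqueue []
  #5 pop 4: in=⊥ → ⊤ (was 2); enqueue [0,3]
  #6 pop 5: in=⊥ → 3 (no change)
  #7 pop 6: in=⊤ → ⊤ (was ⊥); enqueue []
  #8 pop 0: in=⊤ → ⊤ (was 0); enqueue []
  #9 pop 3: in=⊤ → ⊤ (was 2); enqueue []

Fixpoint:
  val[0] = ⊤
  val[1] = 2
  val[2] = 3
  val[3] = ⊤
  val[4] = ⊤
  val[5] = 3
  val[6] = ⊤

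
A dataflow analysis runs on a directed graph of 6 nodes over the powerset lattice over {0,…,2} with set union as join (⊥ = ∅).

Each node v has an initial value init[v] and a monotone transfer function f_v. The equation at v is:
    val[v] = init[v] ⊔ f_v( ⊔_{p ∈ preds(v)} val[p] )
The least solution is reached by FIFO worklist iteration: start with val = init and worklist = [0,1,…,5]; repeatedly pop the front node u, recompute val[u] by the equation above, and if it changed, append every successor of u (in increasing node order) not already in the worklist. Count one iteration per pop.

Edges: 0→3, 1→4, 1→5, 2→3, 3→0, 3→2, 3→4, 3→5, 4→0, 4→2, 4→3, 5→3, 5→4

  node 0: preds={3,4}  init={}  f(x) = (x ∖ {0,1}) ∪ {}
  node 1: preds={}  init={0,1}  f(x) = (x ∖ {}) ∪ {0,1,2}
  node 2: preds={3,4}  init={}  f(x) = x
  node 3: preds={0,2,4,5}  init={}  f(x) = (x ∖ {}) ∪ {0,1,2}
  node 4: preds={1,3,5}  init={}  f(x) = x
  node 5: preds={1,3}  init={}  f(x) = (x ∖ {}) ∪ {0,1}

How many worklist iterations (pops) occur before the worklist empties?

Iteration log — 10 steps:
  step 1. node 0  ⊔preds={}  new={}  stable
  step 2. node 1  ⊔preds={}  new={0,1,2}  old={0,1}  +wl: 
  step 3. node 2  ⊔preds={}  new={}  stable
  step 4. node 3  ⊔preds={}  new={0,1,2}  old={}  +wl: 0,2
  step 5. node 4  ⊔preds={0,1,2}  new={0,1,2}  old={}  +wl: 3
  step 6. node 5  ⊔preds={0,1,2}  new={0,1,2}  old={}  +wl: 4
  step 7. node 0  ⊔preds={0,1,2}  new={2}  old={}  +wl: 
  step 8. node 2  ⊔preds={0,1,2}  new={0,1,2}  old={}  +wl: 
  step 9. node 3  ⊔preds={0,1,2}  new={0,1,2}  stable
  step 10. node 4  ⊔preds={0,1,2}  new={0,1,2}  stable

Least fixpoint reached:
  node 0: {2}
  node 1: {0,1,2}
  node 2: {0,1,2}
  node 3: {0,1,2}
  node 4: {0,1,2}
  node 5: {0,1,2}

10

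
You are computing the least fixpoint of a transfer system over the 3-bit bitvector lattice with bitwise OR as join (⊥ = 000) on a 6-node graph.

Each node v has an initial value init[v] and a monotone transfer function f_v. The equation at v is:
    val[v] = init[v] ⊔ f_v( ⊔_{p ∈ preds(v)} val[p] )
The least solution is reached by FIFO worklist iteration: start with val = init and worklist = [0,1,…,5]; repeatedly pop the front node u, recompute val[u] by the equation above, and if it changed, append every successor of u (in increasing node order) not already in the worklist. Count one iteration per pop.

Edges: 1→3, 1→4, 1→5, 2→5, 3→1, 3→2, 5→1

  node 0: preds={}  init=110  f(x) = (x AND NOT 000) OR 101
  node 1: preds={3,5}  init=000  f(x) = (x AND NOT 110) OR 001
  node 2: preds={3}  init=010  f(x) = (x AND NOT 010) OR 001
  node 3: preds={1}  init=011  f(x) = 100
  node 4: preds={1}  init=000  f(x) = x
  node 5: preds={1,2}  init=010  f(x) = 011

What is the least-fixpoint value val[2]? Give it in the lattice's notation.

111

Worklist (9 pops):
  #1 pop 0: in=000 → 111 (was 110); enqueue []
  #2 pop 1: in=011 → 001 (was 000); enqueue []
  #3 pop 2: in=011 → 011 (was 010); enqueue []
  #4 pop 3: in=001 → 111 (was 011); enqueue [1,2]
  #5 pop 4: in=001 → 001 (was 000); enqueue []
  #6 pop 5: in=011 → 011 (was 010); enqueue []
  #7 pop 1: in=111 → 001 (no change)
  #8 pop 2: in=111 → 111 (was 011); enqueue [5]
  #9 pop 5: in=111 → 011 (no change)

Fixpoint:
  val[0] = 111
  val[1] = 001
  val[2] = 111
  val[3] = 111
  val[4] = 001
  val[5] = 011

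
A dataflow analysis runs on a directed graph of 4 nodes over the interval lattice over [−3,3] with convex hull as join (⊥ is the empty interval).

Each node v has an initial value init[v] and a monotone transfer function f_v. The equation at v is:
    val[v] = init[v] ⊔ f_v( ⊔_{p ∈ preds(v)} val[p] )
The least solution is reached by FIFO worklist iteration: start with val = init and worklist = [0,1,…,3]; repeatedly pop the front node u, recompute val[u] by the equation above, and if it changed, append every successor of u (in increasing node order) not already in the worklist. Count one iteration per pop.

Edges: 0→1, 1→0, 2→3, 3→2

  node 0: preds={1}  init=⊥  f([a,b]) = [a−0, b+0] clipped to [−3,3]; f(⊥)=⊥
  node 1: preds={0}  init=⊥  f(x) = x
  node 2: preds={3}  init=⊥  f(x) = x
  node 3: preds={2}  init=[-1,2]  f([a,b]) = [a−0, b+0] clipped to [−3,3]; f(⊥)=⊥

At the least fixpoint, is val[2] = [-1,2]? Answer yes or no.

Trace (4 dequeues):
  [1] u=0 | in ⊥ | out ⊥ | ==
  [2] u=1 | in ⊥ | out ⊥ | ==
  [3] u=2 | in [-1,2] | out [-1,2] | prev ⊥ | push {}
  [4] u=3 | in [-1,2] | out [-1,2] | ==

Converged values:
  [0] ⊥
  [1] ⊥
  [2] [-1,2]
  [3] [-1,2]

yes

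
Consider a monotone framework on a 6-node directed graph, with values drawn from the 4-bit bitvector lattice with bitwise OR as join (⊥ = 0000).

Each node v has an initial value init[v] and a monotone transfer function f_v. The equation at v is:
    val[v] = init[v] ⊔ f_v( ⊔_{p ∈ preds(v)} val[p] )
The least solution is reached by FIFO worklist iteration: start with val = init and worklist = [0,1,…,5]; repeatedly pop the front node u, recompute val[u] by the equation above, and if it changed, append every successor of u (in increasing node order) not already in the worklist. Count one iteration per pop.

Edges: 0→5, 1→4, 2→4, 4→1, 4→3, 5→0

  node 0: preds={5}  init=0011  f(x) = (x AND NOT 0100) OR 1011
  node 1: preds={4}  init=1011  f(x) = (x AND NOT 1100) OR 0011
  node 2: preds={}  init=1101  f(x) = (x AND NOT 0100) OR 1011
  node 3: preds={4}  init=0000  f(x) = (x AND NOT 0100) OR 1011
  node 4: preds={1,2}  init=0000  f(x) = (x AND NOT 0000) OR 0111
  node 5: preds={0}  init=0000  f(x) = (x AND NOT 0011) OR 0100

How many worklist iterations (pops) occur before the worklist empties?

Iteration log — 9 steps:
  step 1. node 0  ⊔preds=0000  new=1011  old=0011  +wl: 
  step 2. node 1  ⊔preds=0000  new=1011  stable
  step 3. node 2  ⊔preds=0000  new=1111  old=1101  +wl: 
  step 4. node 3  ⊔preds=0000  new=1011  old=0000  +wl: 
  step 5. node 4  ⊔preds=1111  new=1111  old=0000  +wl: 1,3
  step 6. node 5  ⊔preds=1011  new=1100  old=0000  +wl: 0
  step 7. node 1  ⊔preds=1111  new=1011  stable
  step 8. node 3  ⊔preds=1111  new=1011  stable
  step 9. node 0  ⊔preds=1100  new=1011  stable

Least fixpoint reached:
  node 0: 1011
  node 1: 1011
  node 2: 1111
  node 3: 1011
  node 4: 1111
  node 5: 1100

9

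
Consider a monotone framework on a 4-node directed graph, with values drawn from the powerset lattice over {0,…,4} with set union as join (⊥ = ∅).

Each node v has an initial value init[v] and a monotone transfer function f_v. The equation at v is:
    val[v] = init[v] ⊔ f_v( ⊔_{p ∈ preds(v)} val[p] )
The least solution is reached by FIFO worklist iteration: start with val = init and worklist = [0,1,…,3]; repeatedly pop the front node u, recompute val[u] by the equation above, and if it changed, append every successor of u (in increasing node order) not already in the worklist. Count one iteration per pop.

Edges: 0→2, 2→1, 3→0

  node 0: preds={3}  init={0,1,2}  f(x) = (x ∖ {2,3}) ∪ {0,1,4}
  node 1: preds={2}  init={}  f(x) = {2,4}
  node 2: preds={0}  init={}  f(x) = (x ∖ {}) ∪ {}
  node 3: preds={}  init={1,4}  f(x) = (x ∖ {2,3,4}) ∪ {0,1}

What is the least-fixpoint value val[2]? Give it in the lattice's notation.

Trace (6 dequeues):
  [1] u=0 | in {1,4} | out {0,1,2,4} | prev {0,1,2} | push {}
  [2] u=1 | in {} | out {2,4} | prev {} | push {}
  [3] u=2 | in {0,1,2,4} | out {0,1,2,4} | prev {} | push {1}
  [4] u=3 | in {} | out {0,1,4} | prev {1,4} | push {0}
  [5] u=1 | in {0,1,2,4} | out {2,4} | ==
  [6] u=0 | in {0,1,4} | out {0,1,2,4} | ==

Converged values:
  [0] {0,1,2,4}
  [1] {2,4}
  [2] {0,1,2,4}
  [3] {0,1,4}

{0,1,2,4}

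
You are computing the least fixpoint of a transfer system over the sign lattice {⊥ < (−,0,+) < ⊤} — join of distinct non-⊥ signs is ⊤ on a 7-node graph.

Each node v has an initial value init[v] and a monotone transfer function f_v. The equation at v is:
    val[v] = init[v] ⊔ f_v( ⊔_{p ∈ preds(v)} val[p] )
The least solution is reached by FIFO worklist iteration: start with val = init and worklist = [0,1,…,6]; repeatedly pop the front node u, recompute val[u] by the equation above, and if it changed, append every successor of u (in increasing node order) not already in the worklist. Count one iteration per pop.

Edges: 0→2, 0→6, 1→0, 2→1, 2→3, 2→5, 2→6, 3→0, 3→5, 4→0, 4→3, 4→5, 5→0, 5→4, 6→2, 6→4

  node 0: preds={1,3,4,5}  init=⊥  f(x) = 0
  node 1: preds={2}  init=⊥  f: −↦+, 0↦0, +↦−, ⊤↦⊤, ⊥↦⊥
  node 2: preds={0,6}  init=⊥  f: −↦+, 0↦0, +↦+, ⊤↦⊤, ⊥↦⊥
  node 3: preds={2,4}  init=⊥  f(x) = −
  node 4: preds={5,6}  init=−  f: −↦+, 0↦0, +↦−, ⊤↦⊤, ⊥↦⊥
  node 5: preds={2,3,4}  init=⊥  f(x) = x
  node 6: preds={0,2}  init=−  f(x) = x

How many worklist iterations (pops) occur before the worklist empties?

12

Worklist (12 pops):
  #1 pop 0: in=− → 0 (was ⊥); enqueue []
  #2 pop 1: in=⊥ → ⊥ (no change)
  #3 pop 2: in=⊤ → ⊤ (was ⊥); enqueue [1]
  #4 pop 3: in=⊤ → − (was ⊥); enqueue [0]
  #5 pop 4: in=− → ⊤ (was −); enqueue [3]
  #6 pop 5: in=⊤ → ⊤ (was ⊥); enqueue [4]
  #7 pop 6: in=⊤ → ⊤ (was −); enqueue [2]
  #8 pop 1: in=⊤ → ⊤ (was ⊥); enqueue []
  #9 pop 0: in=⊤ → 0 (no change)
  #10 pop 3: in=⊤ → − (no change)
  #11 pop 4: in=⊤ → ⊤ (no change)
  #12 pop 2: in=⊤ → ⊤ (no change)

Fixpoint:
  val[0] = 0
  val[1] = ⊤
  val[2] = ⊤
  val[3] = −
  val[4] = ⊤
  val[5] = ⊤
  val[6] = ⊤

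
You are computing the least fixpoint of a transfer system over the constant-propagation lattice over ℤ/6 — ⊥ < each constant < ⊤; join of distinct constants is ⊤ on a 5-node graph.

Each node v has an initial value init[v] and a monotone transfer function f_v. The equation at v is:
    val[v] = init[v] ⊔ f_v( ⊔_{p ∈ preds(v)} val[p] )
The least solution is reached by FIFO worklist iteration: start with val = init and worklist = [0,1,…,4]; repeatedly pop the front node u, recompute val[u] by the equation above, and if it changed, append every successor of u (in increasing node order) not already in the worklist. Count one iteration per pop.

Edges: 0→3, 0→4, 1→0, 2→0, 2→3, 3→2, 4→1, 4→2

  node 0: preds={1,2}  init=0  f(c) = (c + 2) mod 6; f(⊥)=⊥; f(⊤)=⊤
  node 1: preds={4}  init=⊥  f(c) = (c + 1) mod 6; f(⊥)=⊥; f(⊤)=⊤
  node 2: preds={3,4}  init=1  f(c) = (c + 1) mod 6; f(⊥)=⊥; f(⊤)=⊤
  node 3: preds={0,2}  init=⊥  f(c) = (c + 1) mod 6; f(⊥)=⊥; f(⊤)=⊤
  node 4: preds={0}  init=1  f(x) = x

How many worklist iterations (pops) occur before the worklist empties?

9

Worklist (9 pops):
  #1 pop 0: in=1 → ⊤ (was 0); enqueue []
  #2 pop 1: in=1 → 2 (was ⊥); enqueue [0]
  #3 pop 2: in=1 → ⊤ (was 1); enqueue []
  #4 pop 3: in=⊤ → ⊤ (was ⊥); enqueue [2]
  #5 pop 4: in=⊤ → ⊤ (was 1); enqueue [1]
  #6 pop 0: in=⊤ → ⊤ (no change)
  #7 pop 2: in=⊤ → ⊤ (no change)
  #8 pop 1: in=⊤ → ⊤ (was 2); enqueue [0]
  #9 pop 0: in=⊤ → ⊤ (no change)

Fixpoint:
  val[0] = ⊤
  val[1] = ⊤
  val[2] = ⊤
  val[3] = ⊤
  val[4] = ⊤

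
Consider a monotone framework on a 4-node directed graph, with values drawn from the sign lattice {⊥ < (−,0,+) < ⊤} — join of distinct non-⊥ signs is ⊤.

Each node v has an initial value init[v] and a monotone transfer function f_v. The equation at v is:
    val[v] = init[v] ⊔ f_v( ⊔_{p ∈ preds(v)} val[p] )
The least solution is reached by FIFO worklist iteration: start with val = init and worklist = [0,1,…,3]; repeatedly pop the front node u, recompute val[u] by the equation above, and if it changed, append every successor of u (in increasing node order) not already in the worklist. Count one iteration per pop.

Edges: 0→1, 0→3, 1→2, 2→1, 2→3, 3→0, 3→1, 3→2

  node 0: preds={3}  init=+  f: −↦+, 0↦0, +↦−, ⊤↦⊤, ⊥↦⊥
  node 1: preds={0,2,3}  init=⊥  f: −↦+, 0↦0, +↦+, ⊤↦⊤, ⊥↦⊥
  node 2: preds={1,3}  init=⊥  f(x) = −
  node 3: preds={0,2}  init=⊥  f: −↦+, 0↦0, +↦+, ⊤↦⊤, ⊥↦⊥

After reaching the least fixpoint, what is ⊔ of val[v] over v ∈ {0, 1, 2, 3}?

⊤

Iteration log — 9 steps:
  step 1. node 0  ⊔preds=⊥  new=+  stable
  step 2. node 1  ⊔preds=+  new=+  old=⊥  +wl: 
  step 3. node 2  ⊔preds=+  new=−  old=⊥  +wl: 1
  step 4. node 3  ⊔preds=⊤  new=⊤  old=⊥  +wl: 0,2
  step 5. node 1  ⊔preds=⊤  new=⊤  old=+  +wl: 
  step 6. node 0  ⊔preds=⊤  new=⊤  old=+  +wl: 1,3
  step 7. node 2  ⊔preds=⊤  new=−  stable
  step 8. node 1  ⊔preds=⊤  new=⊤  stable
  step 9. node 3  ⊔preds=⊤  new=⊤  stable

Least fixpoint reached:
  node 0: ⊤
  node 1: ⊤
  node 2: −
  node 3: ⊤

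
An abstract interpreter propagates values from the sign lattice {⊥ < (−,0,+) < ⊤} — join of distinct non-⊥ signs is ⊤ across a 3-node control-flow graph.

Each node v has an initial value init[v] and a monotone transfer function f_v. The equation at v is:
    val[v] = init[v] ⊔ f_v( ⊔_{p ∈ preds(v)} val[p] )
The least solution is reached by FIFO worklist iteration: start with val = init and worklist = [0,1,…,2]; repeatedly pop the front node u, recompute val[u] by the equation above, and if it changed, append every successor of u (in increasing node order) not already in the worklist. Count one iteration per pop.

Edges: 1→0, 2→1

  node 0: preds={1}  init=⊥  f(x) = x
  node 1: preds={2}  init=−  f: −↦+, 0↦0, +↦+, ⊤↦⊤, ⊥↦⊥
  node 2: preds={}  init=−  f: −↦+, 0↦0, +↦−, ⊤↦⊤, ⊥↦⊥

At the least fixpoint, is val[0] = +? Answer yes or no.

no

Trace (4 dequeues):
  [1] u=0 | in − | out − | prev ⊥ | push {}
  [2] u=1 | in − | out ⊤ | prev − | push {0}
  [3] u=2 | in ⊥ | out − | ==
  [4] u=0 | in ⊤ | out ⊤ | prev − | push {}

Converged values:
  [0] ⊤
  [1] ⊤
  [2] −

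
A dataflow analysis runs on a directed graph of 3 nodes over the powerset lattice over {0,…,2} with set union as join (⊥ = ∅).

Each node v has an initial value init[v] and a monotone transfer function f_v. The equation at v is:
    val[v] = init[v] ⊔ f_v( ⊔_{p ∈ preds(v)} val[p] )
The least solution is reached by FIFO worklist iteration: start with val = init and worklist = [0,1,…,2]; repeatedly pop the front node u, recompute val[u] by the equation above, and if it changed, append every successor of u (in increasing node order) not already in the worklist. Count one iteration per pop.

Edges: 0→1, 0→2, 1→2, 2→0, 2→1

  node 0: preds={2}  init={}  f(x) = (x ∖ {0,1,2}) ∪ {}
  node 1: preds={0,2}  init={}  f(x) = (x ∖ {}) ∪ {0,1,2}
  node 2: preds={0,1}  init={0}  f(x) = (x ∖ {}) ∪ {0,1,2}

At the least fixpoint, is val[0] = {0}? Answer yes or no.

no

Iteration log — 5 steps:
  step 1. node 0  ⊔preds={0}  new={}  stable
  step 2. node 1  ⊔preds={0}  new={0,1,2}  old={}  +wl: 
  step 3. node 2  ⊔preds={0,1,2}  new={0,1,2}  old={0}  +wl: 0,1
  step 4. node 0  ⊔preds={0,1,2}  new={}  stable
  step 5. node 1  ⊔preds={0,1,2}  new={0,1,2}  stable

Least fixpoint reached:
  node 0: {}
  node 1: {0,1,2}
  node 2: {0,1,2}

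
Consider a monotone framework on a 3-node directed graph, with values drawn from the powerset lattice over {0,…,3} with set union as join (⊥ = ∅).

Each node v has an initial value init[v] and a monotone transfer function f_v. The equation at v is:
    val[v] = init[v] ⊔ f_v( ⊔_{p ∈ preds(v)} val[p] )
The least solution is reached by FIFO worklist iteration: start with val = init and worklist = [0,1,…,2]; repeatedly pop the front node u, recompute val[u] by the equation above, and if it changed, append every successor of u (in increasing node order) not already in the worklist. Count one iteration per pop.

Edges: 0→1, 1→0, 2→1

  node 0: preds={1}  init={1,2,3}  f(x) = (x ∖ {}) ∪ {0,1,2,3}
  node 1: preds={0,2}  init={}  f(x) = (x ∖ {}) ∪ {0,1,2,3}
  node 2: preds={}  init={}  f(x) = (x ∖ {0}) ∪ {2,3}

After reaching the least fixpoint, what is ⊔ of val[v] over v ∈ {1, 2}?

Trace (5 dequeues):
  [1] u=0 | in {} | out {0,1,2,3} | prev {1,2,3} | push {}
  [2] u=1 | in {0,1,2,3} | out {0,1,2,3} | prev {} | push {0}
  [3] u=2 | in {} | out {2,3} | prev {} | push {1}
  [4] u=0 | in {0,1,2,3} | out {0,1,2,3} | ==
  [5] u=1 | in {0,1,2,3} | out {0,1,2,3} | ==

Converged values:
  [0] {0,1,2,3}
  [1] {0,1,2,3}
  [2] {2,3}

{0,1,2,3}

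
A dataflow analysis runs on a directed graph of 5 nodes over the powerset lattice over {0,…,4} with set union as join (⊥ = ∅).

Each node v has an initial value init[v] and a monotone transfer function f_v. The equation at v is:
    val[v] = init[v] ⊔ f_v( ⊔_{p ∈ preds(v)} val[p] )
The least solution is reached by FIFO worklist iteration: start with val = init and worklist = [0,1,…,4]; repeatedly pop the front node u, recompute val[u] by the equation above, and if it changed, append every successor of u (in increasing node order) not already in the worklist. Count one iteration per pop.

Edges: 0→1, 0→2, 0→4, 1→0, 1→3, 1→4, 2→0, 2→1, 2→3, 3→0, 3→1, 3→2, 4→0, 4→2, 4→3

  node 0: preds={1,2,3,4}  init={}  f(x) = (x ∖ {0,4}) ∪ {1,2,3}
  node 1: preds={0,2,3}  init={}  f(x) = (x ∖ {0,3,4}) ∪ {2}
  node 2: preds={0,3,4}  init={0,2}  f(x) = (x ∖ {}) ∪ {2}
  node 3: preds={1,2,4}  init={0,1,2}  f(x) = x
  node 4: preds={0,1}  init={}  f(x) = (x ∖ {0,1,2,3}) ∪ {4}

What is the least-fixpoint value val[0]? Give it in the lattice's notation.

{1,2,3}

Worklist (12 pops):
  #1 pop 0: in={0,1,2} → {1,2,3} (was {}); enqueue []
  #2 pop 1: in={0,1,2,3} → {1,2} (was {}); enqueue [0]
  #3 pop 2: in={0,1,2,3} → {0,1,2,3} (was {0,2}); enqueue [1]
  #4 pop 3: in={0,1,2,3} → {0,1,2,3} (was {0,1,2}); enqueue [2]
  #5 pop 4: in={1,2,3} → {4} (was {}); enqueue [3]
  #6 pop 0: in={0,1,2,3,4} → {1,2,3} (no change)
  #7 pop 1: in={0,1,2,3} → {1,2} (no change)
  #8 pop 2: in={0,1,2,3,4} → {0,1,2,3,4} (was {0,1,2,3}); enqueue [0,1]
  #9 pop 3: in={0,1,2,3,4} → {0,1,2,3,4} (was {0,1,2,3}); enqueue [2]
  #10 pop 0: in={0,1,2,3,4} → {1,2,3} (no change)
  #11 pop 1: in={0,1,2,3,4} → {1,2} (no change)
  #12 pop 2: in={0,1,2,3,4} → {0,1,2,3,4} (no change)

Fixpoint:
  val[0] = {1,2,3}
  val[1] = {1,2}
  val[2] = {0,1,2,3,4}
  val[3] = {0,1,2,3,4}
  val[4] = {4}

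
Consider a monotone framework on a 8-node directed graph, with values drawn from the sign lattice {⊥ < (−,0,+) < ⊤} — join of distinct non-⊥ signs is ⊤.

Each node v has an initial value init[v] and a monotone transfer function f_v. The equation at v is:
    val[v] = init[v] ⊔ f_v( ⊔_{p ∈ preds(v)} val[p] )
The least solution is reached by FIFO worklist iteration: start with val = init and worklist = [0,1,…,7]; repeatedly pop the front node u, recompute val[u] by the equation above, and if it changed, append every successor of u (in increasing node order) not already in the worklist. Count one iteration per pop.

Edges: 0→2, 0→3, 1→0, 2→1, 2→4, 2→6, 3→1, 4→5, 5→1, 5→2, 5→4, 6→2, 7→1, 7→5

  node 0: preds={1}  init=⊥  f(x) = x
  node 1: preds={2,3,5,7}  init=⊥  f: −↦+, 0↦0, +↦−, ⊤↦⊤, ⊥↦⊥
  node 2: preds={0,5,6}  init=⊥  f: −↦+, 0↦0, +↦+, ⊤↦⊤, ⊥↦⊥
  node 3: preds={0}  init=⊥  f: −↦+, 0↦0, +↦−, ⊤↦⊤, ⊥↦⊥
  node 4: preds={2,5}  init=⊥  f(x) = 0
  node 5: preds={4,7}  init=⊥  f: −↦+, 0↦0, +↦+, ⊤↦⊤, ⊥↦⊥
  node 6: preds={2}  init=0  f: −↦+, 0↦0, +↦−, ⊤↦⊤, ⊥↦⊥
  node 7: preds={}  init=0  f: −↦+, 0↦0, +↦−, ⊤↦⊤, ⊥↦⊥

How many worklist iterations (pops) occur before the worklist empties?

14

Iteration log — 14 steps:
  step 1. node 0  ⊔preds=⊥  new=⊥  stable
  step 2. node 1  ⊔preds=0  new=0  old=⊥  +wl: 0
  step 3. node 2  ⊔preds=0  new=0  old=⊥  +wl: 1
  step 4. node 3  ⊔preds=⊥  new=⊥  stable
  step 5. node 4  ⊔preds=0  new=0  old=⊥  +wl: 
  step 6. node 5  ⊔preds=0  new=0  old=⊥  +wl: 2,4
  step 7. node 6  ⊔preds=0  new=0  stable
  step 8. node 7  ⊔preds=⊥  new=0  stable
  step 9. node 0  ⊔preds=0  new=0  old=⊥  +wl: 3
  step 10. node 1  ⊔preds=0  new=0  stable
  step 11. node 2  ⊔preds=0  new=0  stable
  step 12. node 4  ⊔preds=0  new=0  stable
  step 13. node 3  ⊔preds=0  new=0  old=⊥  +wl: 1
  step 14. node 1  ⊔preds=0  new=0  stable

Least fixpoint reached:
  node 0: 0
  node 1: 0
  node 2: 0
  node 3: 0
  node 4: 0
  node 5: 0
  node 6: 0
  node 7: 0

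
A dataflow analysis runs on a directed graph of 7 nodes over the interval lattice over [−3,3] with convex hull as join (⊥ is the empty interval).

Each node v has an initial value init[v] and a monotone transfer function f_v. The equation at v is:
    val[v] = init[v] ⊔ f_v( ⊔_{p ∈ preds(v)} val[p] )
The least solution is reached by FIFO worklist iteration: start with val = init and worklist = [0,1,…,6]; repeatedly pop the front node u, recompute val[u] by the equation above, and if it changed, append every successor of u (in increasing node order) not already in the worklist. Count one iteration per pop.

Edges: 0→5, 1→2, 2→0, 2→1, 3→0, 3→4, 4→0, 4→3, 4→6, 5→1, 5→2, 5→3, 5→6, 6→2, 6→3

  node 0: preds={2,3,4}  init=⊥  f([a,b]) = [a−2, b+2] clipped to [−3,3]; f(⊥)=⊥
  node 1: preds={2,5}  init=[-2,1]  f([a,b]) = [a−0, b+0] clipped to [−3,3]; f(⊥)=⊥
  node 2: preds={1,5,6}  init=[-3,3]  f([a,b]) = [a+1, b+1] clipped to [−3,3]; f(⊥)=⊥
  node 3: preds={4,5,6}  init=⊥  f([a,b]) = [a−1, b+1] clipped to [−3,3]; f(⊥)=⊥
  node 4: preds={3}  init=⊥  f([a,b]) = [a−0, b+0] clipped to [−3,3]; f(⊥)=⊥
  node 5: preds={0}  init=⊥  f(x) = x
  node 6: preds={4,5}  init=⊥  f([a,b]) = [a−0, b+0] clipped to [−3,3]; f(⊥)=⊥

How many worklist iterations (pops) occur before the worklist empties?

15

Iteration log — 15 steps:
  step 1. node 0  ⊔preds=[-3,3]  new=[-3,3]  old=⊥  +wl: 
  step 2. node 1  ⊔preds=[-3,3]  new=[-3,3]  old=[-2,1]  +wl: 
  step 3. node 2  ⊔preds=[-3,3]  new=[-3,3]  stable
  step 4. node 3  ⊔preds=⊥  new=⊥  stable
  step 5. node 4  ⊔preds=⊥  new=⊥  stable
  step 6. node 5  ⊔preds=[-3,3]  new=[-3,3]  old=⊥  +wl: 1,2,3
  step 7. node 6  ⊔preds=[-3,3]  new=[-3,3]  old=⊥  +wl: 
  step 8. node 1  ⊔preds=[-3,3]  new=[-3,3]  stable
  step 9. node 2  ⊔preds=[-3,3]  new=[-3,3]  stable
  step 10. node 3  ⊔preds=[-3,3]  new=[-3,3]  old=⊥  +wl: 0,4
  step 11. node 0  ⊔preds=[-3,3]  new=[-3,3]  stable
  step 12. node 4  ⊔preds=[-3,3]  new=[-3,3]  old=⊥  +wl: 0,3,6
  step 13. node 0  ⊔preds=[-3,3]  new=[-3,3]  stable
  step 14. node 3  ⊔preds=[-3,3]  new=[-3,3]  stable
  step 15. node 6  ⊔preds=[-3,3]  new=[-3,3]  stable

Least fixpoint reached:
  node 0: [-3,3]
  node 1: [-3,3]
  node 2: [-3,3]
  node 3: [-3,3]
  node 4: [-3,3]
  node 5: [-3,3]
  node 6: [-3,3]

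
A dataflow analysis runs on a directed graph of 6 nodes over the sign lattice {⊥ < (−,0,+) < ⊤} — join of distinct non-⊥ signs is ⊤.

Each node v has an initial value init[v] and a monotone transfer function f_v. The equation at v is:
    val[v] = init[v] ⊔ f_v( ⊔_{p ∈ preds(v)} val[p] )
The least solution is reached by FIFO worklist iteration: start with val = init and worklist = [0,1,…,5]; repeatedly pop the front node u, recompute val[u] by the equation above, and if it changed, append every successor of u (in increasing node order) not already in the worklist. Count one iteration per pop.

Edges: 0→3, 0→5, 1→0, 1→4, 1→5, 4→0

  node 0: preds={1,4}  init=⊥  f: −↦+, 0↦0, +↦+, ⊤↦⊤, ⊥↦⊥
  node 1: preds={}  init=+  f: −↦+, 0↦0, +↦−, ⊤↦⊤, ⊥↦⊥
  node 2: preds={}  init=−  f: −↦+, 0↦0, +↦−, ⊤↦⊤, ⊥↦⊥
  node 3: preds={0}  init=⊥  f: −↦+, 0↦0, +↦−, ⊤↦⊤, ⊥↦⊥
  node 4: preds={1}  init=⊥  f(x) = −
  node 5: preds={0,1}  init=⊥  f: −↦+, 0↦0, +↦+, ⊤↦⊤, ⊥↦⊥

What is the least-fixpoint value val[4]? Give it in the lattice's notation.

−

Worklist (9 pops):
  #1 pop 0: in=+ → + (was ⊥); enqueue []
  #2 pop 1: in=⊥ → + (no change)
  #3 pop 2: in=⊥ → − (no change)
  #4 pop 3: in=+ → − (was ⊥); enqueue []
  #5 pop 4: in=+ → − (was ⊥); enqueue [0]
  #6 pop 5: in=+ → + (was ⊥); enqueue []
  #7 pop 0: in=⊤ → ⊤ (was +); enqueue [3,5]
  #8 pop 3: in=⊤ → ⊤ (was −); enqueue []
  #9 pop 5: in=⊤ → ⊤ (was +); enqueue []

Fixpoint:
  val[0] = ⊤
  val[1] = +
  val[2] = −
  val[3] = ⊤
  val[4] = −
  val[5] = ⊤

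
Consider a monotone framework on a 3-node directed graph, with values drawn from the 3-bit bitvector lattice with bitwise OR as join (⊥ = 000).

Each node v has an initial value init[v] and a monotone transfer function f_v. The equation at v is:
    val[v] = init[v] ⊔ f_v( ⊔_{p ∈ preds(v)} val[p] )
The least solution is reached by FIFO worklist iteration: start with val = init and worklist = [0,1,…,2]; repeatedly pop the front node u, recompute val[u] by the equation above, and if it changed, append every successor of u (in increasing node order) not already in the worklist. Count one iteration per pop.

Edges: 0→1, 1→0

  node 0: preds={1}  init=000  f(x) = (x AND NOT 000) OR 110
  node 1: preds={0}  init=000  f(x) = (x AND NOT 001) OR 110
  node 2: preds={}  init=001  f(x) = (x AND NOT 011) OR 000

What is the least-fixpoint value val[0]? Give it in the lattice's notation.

Iteration log — 4 steps:
  step 1. node 0  ⊔preds=000  new=110  old=000  +wl: 
  step 2. node 1  ⊔preds=110  new=110  old=000  +wl: 0
  step 3. node 2  ⊔preds=000  new=001  stable
  step 4. node 0  ⊔preds=110  new=110  stable

Least fixpoint reached:
  node 0: 110
  node 1: 110
  node 2: 001

110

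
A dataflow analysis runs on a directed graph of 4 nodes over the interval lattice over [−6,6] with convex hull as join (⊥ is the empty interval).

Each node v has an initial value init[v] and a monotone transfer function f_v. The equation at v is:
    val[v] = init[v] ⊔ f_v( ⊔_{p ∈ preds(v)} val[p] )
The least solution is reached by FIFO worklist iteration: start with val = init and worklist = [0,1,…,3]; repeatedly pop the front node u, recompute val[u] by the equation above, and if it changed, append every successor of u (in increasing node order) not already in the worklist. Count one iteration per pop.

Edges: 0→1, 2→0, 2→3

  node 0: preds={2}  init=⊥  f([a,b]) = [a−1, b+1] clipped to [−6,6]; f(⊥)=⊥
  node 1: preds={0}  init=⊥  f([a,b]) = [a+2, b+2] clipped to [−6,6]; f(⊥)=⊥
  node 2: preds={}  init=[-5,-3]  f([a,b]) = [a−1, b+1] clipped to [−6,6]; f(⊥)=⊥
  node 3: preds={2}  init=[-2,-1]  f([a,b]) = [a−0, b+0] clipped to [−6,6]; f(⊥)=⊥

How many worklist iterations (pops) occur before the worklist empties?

Iteration log — 4 steps:
  step 1. node 0  ⊔preds=[-5,-3]  new=[-6,-2]  old=⊥  +wl: 
  step 2. node 1  ⊔preds=[-6,-2]  new=[-4,0]  old=⊥  +wl: 
  step 3. node 2  ⊔preds=⊥  new=[-5,-3]  stable
  step 4. node 3  ⊔preds=[-5,-3]  new=[-5,-1]  old=[-2,-1]  +wl: 

Least fixpoint reached:
  node 0: [-6,-2]
  node 1: [-4,0]
  node 2: [-5,-3]
  node 3: [-5,-1]

4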